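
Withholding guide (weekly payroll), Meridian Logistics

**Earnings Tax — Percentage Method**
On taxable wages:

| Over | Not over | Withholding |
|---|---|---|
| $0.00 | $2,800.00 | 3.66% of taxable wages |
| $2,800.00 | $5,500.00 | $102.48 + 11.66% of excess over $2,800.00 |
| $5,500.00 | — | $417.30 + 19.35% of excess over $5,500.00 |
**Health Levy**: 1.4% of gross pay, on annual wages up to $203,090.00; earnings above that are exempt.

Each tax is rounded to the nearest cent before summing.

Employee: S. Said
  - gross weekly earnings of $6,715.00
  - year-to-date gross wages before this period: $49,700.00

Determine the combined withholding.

Earnings Tax: taxable = $6,715.00
  $417.30 + 19.35% × ($6,715.00 − $5,500.00) = $417.30 + 19.35% × $1,215.00 = $652.40
Health Levy: 1.4% × $6,715.00 = $94.01
Total: $652.40 + $94.01 = $746.41

$746.41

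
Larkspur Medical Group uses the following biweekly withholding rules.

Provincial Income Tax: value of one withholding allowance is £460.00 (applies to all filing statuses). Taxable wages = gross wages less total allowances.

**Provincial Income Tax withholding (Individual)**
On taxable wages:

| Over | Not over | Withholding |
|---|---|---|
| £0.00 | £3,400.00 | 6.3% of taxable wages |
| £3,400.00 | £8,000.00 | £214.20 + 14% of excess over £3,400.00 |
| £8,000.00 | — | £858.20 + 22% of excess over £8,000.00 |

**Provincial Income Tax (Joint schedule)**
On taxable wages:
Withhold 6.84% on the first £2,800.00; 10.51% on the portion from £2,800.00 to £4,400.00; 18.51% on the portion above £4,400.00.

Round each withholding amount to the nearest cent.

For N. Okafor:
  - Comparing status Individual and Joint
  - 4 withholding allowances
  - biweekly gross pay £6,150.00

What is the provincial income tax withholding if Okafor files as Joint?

£350.22

Provincial Income Tax (Joint): taxable = £6,150.00 − 4×£460.00 = £4,310.00
  £191.52 + 10.51% × (£4,310.00 − £2,800.00) = £191.52 + 10.51% × £1,510.00 = £350.22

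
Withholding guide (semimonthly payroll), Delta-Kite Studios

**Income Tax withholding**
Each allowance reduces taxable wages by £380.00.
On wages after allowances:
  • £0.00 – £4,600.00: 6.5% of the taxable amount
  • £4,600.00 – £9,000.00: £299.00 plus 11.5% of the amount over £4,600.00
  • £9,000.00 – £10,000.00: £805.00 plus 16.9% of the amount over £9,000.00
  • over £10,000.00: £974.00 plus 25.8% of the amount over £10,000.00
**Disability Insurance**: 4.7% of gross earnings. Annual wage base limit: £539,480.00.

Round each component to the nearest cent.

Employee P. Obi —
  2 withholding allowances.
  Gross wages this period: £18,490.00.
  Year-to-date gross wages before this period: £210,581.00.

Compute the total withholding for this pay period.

£3,837.37

Income Tax: taxable = £18,490.00 − 2×£380.00 = £17,730.00
  £974.00 + 25.8% × (£17,730.00 − £10,000.00) = £974.00 + 25.8% × £7,730.00 = £2,968.34
Disability Insurance: 4.7% × £18,490.00 = £869.03
Total: £2,968.34 + £869.03 = £3,837.37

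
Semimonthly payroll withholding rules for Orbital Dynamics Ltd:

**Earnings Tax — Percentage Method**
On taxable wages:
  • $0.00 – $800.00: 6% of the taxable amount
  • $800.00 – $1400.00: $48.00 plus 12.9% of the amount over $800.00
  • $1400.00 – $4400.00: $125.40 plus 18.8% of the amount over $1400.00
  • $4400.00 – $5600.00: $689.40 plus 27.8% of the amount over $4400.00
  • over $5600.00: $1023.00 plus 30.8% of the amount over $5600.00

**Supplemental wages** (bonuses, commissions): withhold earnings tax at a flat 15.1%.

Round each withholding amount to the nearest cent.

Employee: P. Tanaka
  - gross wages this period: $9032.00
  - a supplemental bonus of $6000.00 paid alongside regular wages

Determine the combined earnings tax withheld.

$2986.06

Earnings Tax: taxable = $9032.00
  $1023.00 + 30.8% × ($9032.00 − $5600.00) = $1023.00 + 30.8% × $3432.00 = $2080.06
Supplemental (15.1% flat on bonus): 15.1% × $6000.00 = $906.00
Total earnings tax: $2080.06 + $906.00 = $2986.06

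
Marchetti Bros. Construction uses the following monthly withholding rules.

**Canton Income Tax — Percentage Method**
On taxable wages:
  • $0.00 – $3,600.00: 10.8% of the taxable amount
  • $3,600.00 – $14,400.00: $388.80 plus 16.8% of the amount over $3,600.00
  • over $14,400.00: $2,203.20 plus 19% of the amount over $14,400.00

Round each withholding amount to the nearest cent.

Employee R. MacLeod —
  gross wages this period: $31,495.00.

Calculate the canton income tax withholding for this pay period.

$5,451.25

Canton Income Tax: taxable = $31,495.00
  $2,203.20 + 19% × ($31,495.00 − $14,400.00) = $2,203.20 + 19% × $17,095.00 = $5,451.25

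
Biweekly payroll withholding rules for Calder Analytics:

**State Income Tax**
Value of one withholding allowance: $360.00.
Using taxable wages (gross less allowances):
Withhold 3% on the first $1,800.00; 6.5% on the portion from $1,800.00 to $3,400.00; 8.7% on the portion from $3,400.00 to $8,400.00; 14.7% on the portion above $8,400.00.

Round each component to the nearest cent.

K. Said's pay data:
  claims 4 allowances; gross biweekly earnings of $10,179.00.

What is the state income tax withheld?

State Income Tax: taxable = $10,179.00 − 4×$360.00 = $8,739.00
  $593.00 + 14.7% × ($8,739.00 − $8,400.00) = $593.00 + 14.7% × $339.00 = $642.83

$642.83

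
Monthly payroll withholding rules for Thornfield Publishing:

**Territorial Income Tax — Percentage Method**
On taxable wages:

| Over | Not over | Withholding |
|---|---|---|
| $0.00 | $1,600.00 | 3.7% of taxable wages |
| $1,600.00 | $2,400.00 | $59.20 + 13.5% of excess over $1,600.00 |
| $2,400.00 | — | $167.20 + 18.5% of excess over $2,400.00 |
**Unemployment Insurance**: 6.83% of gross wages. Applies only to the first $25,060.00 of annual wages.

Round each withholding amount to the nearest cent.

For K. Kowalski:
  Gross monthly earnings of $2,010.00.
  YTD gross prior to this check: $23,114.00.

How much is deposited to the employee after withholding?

$1,762.54

Territorial Income Tax: taxable = $2,010.00
  $59.20 + 13.5% × ($2,010.00 − $1,600.00) = $59.20 + 13.5% × $410.00 = $114.55
Unemployment Insurance: cap $25,060.00 − YTD $23,114.00 = $1,946.00 subject; 6.83% × $1,946.00 = $132.91
Total withheld: $114.55 + $132.91 = $247.46
Net pay: $2,010.00 − $247.46 = $1,762.54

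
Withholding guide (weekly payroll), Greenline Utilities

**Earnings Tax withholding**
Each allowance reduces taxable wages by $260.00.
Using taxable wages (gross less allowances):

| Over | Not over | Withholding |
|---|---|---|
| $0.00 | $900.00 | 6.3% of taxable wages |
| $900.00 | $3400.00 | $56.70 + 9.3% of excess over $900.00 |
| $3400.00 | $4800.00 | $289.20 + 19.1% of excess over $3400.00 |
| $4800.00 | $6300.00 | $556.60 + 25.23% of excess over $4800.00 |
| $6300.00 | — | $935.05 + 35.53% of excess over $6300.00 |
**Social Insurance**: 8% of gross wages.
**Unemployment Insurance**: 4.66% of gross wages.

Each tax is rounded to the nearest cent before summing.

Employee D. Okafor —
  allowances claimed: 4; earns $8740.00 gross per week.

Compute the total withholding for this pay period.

$2538.95

Earnings Tax: taxable = $8740.00 − 4×$260.00 = $7700.00
  $935.05 + 35.53% × ($7700.00 − $6300.00) = $935.05 + 35.53% × $1400.00 = $1432.47
Social Insurance: 8% × $8740.00 = $699.20
Unemployment Insurance: 4.66% × $8740.00 = $407.28
Total: $1432.47 + $699.20 + $407.28 = $2538.95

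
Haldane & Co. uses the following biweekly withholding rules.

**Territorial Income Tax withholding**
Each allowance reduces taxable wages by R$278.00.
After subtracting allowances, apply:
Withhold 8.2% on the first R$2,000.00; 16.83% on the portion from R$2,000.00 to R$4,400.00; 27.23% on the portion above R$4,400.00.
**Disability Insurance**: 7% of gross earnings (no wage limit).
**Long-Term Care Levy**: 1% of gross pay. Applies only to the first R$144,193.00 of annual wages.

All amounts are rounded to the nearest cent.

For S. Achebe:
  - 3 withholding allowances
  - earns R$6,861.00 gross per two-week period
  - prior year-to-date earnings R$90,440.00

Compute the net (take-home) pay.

Territorial Income Tax: taxable = R$6,861.00 − 3×R$278.00 = R$6,027.00
  R$567.92 + 27.23% × (R$6,027.00 − R$4,400.00) = R$567.92 + 27.23% × R$1,627.00 = R$1,010.95
Disability Insurance: 7% × R$6,861.00 = R$480.27
Long-Term Care Levy: 1% × R$6,861.00 = R$68.61
Total withheld: R$1,010.95 + R$480.27 + R$68.61 = R$1,559.83
Net pay: R$6,861.00 − R$1,559.83 = R$5,301.17

R$5,301.17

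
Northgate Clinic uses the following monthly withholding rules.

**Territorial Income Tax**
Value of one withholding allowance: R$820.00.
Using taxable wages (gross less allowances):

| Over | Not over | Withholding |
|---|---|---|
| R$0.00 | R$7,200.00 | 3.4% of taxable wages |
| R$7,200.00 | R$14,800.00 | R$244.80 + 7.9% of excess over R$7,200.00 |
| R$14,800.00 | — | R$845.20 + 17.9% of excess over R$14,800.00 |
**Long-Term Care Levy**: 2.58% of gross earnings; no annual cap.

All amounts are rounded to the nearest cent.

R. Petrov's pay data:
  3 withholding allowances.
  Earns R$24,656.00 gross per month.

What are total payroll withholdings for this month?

Territorial Income Tax: taxable = R$24,656.00 − 3×R$820.00 = R$22,196.00
  R$845.20 + 17.9% × (R$22,196.00 − R$14,800.00) = R$845.20 + 17.9% × R$7,396.00 = R$2,169.08
Long-Term Care Levy: 2.58% × R$24,656.00 = R$636.12
Total: R$2,169.08 + R$636.12 = R$2,805.20

R$2,805.20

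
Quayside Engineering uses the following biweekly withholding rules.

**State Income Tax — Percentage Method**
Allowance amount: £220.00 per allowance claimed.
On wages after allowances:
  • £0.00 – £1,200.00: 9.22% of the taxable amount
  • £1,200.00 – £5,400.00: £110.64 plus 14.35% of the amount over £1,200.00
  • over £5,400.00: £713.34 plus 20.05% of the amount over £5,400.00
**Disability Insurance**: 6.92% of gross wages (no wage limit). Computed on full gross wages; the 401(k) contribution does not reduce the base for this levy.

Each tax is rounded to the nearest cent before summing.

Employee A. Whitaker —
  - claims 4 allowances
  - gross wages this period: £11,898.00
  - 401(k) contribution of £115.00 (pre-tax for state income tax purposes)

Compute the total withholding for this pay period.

State Income Tax: taxable = £11,898.00 − £115.00 − 4×£220.00 = £10,903.00
  £713.34 + 20.05% × (£10,903.00 − £5,400.00) = £713.34 + 20.05% × £5,503.00 = £1,816.69
Disability Insurance: 6.92% × £11,898.00 = £823.34
Total: £1,816.69 + £823.34 = £2,640.03

£2,640.03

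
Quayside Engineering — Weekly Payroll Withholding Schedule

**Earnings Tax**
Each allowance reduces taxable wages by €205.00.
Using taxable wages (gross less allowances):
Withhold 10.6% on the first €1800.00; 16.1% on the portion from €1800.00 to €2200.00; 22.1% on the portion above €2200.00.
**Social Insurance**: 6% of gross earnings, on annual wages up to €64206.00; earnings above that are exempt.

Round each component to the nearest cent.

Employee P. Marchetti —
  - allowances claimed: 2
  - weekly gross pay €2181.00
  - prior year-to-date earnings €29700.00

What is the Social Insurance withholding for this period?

€130.86

Social Insurance: 6% × €2181.00 = €130.86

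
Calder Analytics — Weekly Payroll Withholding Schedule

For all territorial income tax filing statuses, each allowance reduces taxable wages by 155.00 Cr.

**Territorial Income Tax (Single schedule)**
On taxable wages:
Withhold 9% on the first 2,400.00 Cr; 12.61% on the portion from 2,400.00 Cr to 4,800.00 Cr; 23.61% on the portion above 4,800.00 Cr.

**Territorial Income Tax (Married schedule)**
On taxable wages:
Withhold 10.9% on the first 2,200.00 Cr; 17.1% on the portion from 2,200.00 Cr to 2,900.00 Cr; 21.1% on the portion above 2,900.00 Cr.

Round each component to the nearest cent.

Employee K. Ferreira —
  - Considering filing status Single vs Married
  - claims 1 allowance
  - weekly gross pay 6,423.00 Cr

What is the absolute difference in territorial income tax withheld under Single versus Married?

204.92 Cr

Territorial Income Tax (Single): taxable = 6,423.00 Cr − 1×155.00 Cr = 6,268.00 Cr
  518.64 Cr + 23.61% × (6,268.00 Cr − 4,800.00 Cr) = 518.64 Cr + 23.61% × 1,468.00 Cr = 865.23 Cr
Territorial Income Tax (Married): taxable = 6,423.00 Cr − 1×155.00 Cr = 6,268.00 Cr
  359.50 Cr + 21.1% × (6,268.00 Cr − 2,900.00 Cr) = 359.50 Cr + 21.1% × 3,368.00 Cr = 1,070.15 Cr
Difference: |865.23 Cr − 1,070.15 Cr| = 204.92 Cr (higher under Married)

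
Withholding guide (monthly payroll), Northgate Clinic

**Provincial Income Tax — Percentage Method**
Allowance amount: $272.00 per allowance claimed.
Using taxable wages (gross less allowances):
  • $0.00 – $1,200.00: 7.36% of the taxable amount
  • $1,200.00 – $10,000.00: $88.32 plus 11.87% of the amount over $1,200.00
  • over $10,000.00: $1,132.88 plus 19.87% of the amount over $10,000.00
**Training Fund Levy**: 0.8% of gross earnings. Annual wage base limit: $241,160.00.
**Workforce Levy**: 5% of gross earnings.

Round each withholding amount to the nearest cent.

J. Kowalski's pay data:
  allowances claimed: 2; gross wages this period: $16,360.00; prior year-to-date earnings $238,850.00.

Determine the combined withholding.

$3,125.00

Provincial Income Tax: taxable = $16,360.00 − 2×$272.00 = $15,816.00
  $1,132.88 + 19.87% × ($15,816.00 − $10,000.00) = $1,132.88 + 19.87% × $5,816.00 = $2,288.52
Training Fund Levy: cap $241,160.00 − YTD $238,850.00 = $2,310.00 subject; 0.8% × $2,310.00 = $18.48
Workforce Levy: 5% × $16,360.00 = $818.00
Total: $2,288.52 + $18.48 + $818.00 = $3,125.00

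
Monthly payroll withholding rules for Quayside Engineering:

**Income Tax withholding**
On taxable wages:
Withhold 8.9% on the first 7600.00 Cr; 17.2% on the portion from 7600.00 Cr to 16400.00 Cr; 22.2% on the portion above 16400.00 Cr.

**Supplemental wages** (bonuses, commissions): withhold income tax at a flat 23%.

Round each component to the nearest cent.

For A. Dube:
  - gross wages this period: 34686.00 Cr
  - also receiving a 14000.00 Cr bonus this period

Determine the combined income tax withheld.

9469.49 Cr

Income Tax: taxable = 34686.00 Cr
  2190.00 Cr + 22.2% × (34686.00 Cr − 16400.00 Cr) = 2190.00 Cr + 22.2% × 18286.00 Cr = 6249.49 Cr
Supplemental (23% flat on bonus): 23% × 14000.00 Cr = 3220.00 Cr
Total income tax: 6249.49 Cr + 3220.00 Cr = 9469.49 Cr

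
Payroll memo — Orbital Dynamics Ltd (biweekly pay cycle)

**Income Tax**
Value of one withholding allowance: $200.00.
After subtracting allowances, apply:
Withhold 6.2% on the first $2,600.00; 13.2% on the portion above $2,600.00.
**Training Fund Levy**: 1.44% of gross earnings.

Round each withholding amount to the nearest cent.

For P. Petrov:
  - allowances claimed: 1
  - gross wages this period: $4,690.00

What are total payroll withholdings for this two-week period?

$478.22

Income Tax: taxable = $4,690.00 − 1×$200.00 = $4,490.00
  $161.20 + 13.2% × ($4,490.00 − $2,600.00) = $161.20 + 13.2% × $1,890.00 = $410.68
Training Fund Levy: 1.44% × $4,690.00 = $67.54
Total: $410.68 + $67.54 = $478.22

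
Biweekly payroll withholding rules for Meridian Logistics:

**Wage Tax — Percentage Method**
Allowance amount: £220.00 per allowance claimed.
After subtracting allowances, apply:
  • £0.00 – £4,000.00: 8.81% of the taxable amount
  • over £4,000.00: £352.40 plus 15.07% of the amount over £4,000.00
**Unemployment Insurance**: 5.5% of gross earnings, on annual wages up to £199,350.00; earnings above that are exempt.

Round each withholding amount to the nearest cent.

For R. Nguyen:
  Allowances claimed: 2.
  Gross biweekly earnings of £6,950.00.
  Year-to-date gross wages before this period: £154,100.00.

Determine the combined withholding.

Wage Tax: taxable = £6,950.00 − 2×£220.00 = £6,510.00
  £352.40 + 15.07% × (£6,510.00 − £4,000.00) = £352.40 + 15.07% × £2,510.00 = £730.66
Unemployment Insurance: 5.5% × £6,950.00 = £382.25
Total: £730.66 + £382.25 = £1,112.91

£1,112.91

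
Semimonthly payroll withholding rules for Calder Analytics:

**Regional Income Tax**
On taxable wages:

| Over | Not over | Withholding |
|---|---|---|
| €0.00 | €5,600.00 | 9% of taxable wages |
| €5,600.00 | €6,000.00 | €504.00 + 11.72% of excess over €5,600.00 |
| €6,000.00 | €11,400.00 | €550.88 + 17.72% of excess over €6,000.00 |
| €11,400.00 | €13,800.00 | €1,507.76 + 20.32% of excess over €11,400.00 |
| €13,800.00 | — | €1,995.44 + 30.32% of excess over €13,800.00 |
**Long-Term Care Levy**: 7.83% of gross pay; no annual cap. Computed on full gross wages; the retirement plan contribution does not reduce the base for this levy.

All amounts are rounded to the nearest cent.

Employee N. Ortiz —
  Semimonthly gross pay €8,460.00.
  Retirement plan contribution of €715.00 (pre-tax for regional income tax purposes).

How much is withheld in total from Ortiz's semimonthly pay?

Regional Income Tax: taxable = €8,460.00 − €715.00 = €7,745.00
  €550.88 + 17.72% × (€7,745.00 − €6,000.00) = €550.88 + 17.72% × €1,745.00 = €860.09
Long-Term Care Levy: 7.83% × €8,460.00 = €662.42
Total: €860.09 + €662.42 = €1,522.51

€1,522.51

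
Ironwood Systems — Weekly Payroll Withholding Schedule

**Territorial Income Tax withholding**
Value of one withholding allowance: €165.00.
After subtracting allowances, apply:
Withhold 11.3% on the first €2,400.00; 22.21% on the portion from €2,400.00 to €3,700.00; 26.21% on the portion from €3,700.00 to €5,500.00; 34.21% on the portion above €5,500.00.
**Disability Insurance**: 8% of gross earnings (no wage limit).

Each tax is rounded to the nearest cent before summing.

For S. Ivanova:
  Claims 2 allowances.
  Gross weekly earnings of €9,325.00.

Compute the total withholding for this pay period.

€2,973.35

Territorial Income Tax: taxable = €9,325.00 − 2×€165.00 = €8,995.00
  €1,031.71 + 34.21% × (€8,995.00 − €5,500.00) = €1,031.71 + 34.21% × €3,495.00 = €2,227.35
Disability Insurance: 8% × €9,325.00 = €746.00
Total: €2,227.35 + €746.00 = €2,973.35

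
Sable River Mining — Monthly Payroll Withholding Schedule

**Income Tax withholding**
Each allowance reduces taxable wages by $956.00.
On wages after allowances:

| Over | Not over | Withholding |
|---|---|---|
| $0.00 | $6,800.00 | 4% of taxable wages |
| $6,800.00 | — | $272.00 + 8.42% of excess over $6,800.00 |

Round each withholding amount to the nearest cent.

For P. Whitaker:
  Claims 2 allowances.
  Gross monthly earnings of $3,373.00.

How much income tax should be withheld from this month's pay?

Income Tax: taxable = $3,373.00 − 2×$956.00 = $1,461.00
  4% × $1,461.00 = $58.44

$58.44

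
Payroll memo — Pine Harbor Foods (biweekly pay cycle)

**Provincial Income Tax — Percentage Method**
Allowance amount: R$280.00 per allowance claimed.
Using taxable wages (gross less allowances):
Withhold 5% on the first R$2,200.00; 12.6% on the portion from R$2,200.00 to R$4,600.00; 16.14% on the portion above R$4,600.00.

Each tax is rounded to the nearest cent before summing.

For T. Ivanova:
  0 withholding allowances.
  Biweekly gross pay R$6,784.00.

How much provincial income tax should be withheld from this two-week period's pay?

Provincial Income Tax: taxable = R$6,784.00
  R$412.40 + 16.14% × (R$6,784.00 − R$4,600.00) = R$412.40 + 16.14% × R$2,184.00 = R$764.90

R$764.90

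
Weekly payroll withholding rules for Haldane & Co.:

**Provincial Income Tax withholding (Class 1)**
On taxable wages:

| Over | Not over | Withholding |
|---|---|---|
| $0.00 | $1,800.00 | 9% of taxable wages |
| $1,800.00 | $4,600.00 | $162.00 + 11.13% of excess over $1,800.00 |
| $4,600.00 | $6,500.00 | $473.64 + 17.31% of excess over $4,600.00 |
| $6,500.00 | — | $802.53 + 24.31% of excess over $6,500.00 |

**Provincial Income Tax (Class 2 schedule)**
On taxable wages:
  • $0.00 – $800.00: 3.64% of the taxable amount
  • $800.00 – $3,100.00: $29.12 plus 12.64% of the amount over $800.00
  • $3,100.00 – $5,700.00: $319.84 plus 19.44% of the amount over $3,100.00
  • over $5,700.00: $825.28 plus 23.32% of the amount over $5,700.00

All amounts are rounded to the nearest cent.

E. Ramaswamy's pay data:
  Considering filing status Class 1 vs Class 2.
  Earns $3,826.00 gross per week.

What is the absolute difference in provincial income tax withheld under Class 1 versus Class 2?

$73.48

Provincial Income Tax (Class 1): taxable = $3,826.00
  $162.00 + 11.13% × ($3,826.00 − $1,800.00) = $162.00 + 11.13% × $2,026.00 = $387.49
Provincial Income Tax (Class 2): taxable = $3,826.00
  $319.84 + 19.44% × ($3,826.00 − $3,100.00) = $319.84 + 19.44% × $726.00 = $460.97
Difference: |$387.49 − $460.97| = $73.48 (higher under Class 2)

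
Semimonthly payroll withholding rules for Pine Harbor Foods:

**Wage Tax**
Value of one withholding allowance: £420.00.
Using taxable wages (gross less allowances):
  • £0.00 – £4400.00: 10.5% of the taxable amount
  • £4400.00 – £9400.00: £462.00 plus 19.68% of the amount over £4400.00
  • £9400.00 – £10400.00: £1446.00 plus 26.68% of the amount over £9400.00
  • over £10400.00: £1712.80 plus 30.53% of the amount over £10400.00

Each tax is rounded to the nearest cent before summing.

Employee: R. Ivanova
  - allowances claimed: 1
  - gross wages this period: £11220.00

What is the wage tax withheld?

Wage Tax: taxable = £11220.00 − 1×£420.00 = £10800.00
  £1712.80 + 30.53% × (£10800.00 − £10400.00) = £1712.80 + 30.53% × £400.00 = £1834.92

£1834.92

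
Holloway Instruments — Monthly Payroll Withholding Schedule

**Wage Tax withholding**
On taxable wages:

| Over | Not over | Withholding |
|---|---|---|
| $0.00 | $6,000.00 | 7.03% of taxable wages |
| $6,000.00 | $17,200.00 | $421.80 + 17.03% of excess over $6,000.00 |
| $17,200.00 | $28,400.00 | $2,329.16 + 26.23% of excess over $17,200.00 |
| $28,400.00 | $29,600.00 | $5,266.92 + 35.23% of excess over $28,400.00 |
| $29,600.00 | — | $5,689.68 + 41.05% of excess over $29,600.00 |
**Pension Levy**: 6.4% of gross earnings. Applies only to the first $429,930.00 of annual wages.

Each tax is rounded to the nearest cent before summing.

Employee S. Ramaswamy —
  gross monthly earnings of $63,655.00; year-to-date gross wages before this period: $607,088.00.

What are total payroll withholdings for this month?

$19,669.26

Wage Tax: taxable = $63,655.00
  $5,689.68 + 41.05% × ($63,655.00 − $29,600.00) = $5,689.68 + 41.05% × $34,055.00 = $19,669.26
Pension Levy: YTD $607,088.00 ≥ cap $429,930.00 → $0.00
Total: $19,669.26 + $0.00 = $19,669.26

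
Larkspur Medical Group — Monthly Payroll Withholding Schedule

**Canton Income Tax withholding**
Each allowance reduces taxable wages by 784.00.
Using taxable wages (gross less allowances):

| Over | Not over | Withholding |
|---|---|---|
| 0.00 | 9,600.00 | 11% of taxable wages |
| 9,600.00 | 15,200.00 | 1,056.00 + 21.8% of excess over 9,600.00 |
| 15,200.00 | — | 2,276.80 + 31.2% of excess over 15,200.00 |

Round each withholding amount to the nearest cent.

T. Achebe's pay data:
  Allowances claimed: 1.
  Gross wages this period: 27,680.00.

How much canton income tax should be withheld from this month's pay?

Canton Income Tax: taxable = 27,680.00 − 1×784.00 = 26,896.00
  2,276.80 + 31.2% × (26,896.00 − 15,200.00) = 2,276.80 + 31.2% × 11,696.00 = 5,925.95

5,925.95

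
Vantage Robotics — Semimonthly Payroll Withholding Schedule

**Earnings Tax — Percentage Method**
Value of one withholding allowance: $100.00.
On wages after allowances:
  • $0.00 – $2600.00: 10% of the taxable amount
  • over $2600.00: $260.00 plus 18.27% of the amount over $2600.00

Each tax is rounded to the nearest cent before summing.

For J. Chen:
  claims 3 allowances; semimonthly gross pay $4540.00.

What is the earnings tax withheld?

Earnings Tax: taxable = $4540.00 − 3×$100.00 = $4240.00
  $260.00 + 18.27% × ($4240.00 − $2600.00) = $260.00 + 18.27% × $1640.00 = $559.63

$559.63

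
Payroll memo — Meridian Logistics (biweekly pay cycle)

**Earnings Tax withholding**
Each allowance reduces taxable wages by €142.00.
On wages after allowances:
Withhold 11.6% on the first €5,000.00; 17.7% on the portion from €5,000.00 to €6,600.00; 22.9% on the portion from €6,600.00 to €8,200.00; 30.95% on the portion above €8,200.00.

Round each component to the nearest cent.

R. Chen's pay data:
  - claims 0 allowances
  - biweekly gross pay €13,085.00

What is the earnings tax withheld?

Earnings Tax: taxable = €13,085.00
  €1,229.60 + 30.95% × (€13,085.00 − €8,200.00) = €1,229.60 + 30.95% × €4,885.00 = €2,741.51

€2,741.51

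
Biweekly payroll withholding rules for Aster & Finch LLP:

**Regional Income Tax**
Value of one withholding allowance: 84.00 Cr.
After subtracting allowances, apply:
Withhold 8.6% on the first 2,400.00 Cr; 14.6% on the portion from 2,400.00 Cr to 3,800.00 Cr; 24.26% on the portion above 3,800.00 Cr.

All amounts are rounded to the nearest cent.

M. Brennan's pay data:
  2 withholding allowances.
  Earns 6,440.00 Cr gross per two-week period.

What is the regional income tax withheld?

Regional Income Tax: taxable = 6,440.00 Cr − 2×84.00 Cr = 6,272.00 Cr
  410.80 Cr + 24.26% × (6,272.00 Cr − 3,800.00 Cr) = 410.80 Cr + 24.26% × 2,472.00 Cr = 1,010.51 Cr

1,010.51 Cr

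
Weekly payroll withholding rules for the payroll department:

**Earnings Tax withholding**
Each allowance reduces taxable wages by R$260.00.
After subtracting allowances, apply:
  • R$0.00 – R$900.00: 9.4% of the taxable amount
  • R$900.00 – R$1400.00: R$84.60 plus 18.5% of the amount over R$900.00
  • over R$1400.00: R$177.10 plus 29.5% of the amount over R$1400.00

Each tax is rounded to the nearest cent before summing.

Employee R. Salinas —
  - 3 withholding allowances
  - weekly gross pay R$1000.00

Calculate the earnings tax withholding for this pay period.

Earnings Tax: taxable = R$1000.00 − 3×R$260.00 = R$220.00
  9.4% × R$220.00 = R$20.68

R$20.68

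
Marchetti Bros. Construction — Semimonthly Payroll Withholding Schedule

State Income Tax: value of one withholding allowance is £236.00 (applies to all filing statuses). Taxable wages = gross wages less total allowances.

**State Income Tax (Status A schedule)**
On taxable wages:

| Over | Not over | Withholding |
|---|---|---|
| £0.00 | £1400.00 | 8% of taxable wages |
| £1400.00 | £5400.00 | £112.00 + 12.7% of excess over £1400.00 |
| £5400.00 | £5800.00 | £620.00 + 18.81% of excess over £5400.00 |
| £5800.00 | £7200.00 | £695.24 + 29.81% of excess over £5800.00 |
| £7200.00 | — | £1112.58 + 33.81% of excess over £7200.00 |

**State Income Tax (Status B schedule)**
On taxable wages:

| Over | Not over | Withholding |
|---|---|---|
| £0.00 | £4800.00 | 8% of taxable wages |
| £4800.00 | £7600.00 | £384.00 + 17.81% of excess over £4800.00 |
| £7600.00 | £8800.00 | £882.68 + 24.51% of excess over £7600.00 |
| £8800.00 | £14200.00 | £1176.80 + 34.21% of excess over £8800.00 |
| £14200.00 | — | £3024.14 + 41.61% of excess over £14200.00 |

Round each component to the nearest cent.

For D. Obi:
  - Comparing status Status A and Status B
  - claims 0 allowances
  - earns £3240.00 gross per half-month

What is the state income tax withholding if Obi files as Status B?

State Income Tax (Status B): taxable = £3240.00
  8% × £3240.00 = £259.20

£259.20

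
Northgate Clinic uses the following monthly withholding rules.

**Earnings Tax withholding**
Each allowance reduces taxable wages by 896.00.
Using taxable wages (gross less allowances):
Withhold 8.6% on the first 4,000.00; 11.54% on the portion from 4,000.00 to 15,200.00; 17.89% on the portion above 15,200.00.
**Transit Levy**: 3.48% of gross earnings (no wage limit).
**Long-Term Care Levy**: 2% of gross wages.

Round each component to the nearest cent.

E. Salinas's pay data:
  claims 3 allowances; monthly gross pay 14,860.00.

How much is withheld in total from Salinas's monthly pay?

Earnings Tax: taxable = 14,860.00 − 3×896.00 = 12,172.00
  344.00 + 11.54% × (12,172.00 − 4,000.00) = 344.00 + 11.54% × 8,172.00 = 1,287.05
Transit Levy: 3.48% × 14,860.00 = 517.13
Long-Term Care Levy: 2% × 14,860.00 = 297.20
Total: 1,287.05 + 517.13 + 297.20 = 2,101.38

2,101.38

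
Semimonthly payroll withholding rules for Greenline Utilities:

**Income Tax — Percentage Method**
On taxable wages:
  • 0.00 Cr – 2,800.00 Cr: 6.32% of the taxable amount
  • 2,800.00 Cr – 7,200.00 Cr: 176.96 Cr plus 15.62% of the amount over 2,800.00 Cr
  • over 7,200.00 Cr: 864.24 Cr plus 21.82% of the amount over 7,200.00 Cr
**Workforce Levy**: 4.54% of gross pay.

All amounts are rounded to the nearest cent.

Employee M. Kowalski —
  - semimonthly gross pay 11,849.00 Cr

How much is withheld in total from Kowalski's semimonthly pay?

2,416.59 Cr

Income Tax: taxable = 11,849.00 Cr
  864.24 Cr + 21.82% × (11,849.00 Cr − 7,200.00 Cr) = 864.24 Cr + 21.82% × 4,649.00 Cr = 1,878.65 Cr
Workforce Levy: 4.54% × 11,849.00 Cr = 537.94 Cr
Total: 1,878.65 Cr + 537.94 Cr = 2,416.59 Cr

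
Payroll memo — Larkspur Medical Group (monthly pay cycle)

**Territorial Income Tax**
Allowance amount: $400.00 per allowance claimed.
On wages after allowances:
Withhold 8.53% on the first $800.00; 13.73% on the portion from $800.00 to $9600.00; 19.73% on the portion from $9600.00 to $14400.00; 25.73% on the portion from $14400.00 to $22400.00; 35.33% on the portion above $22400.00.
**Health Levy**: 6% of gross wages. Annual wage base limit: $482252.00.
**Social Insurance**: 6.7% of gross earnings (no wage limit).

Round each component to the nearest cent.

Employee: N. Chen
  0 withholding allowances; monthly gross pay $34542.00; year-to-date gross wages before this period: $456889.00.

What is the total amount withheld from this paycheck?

Territorial Income Tax: taxable = $34542.00
  $4281.92 + 35.33% × ($34542.00 − $22400.00) = $4281.92 + 35.33% × $12142.00 = $8571.69
Health Levy: cap $482252.00 − YTD $456889.00 = $25363.00 subject; 6% × $25363.00 = $1521.78
Social Insurance: 6.7% × $34542.00 = $2314.31
Total: $8571.69 + $1521.78 + $2314.31 = $12407.78

$12407.78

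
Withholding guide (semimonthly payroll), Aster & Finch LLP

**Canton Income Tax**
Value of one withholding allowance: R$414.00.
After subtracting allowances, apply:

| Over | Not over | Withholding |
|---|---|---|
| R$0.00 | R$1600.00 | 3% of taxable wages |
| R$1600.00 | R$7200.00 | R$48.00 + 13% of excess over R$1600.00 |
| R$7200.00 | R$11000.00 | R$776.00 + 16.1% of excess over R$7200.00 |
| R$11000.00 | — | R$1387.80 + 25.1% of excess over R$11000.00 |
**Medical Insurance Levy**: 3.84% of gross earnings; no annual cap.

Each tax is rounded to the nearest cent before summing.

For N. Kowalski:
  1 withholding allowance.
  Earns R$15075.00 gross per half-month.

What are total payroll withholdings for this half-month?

R$2885.59

Canton Income Tax: taxable = R$15075.00 − 1×R$414.00 = R$14661.00
  R$1387.80 + 25.1% × (R$14661.00 − R$11000.00) = R$1387.80 + 25.1% × R$3661.00 = R$2306.71
Medical Insurance Levy: 3.84% × R$15075.00 = R$578.88
Total: R$2306.71 + R$578.88 = R$2885.59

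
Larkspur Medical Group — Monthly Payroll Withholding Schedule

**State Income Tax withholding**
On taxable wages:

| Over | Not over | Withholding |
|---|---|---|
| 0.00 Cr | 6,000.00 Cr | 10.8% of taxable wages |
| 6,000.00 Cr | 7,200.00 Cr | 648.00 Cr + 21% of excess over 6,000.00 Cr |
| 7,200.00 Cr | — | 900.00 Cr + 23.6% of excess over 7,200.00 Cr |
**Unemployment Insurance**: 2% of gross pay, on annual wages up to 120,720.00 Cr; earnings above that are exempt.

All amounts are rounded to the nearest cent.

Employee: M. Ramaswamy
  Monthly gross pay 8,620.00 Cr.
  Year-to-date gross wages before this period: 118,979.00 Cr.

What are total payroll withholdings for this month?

1,269.94 Cr

State Income Tax: taxable = 8,620.00 Cr
  900.00 Cr + 23.6% × (8,620.00 Cr − 7,200.00 Cr) = 900.00 Cr + 23.6% × 1,420.00 Cr = 1,235.12 Cr
Unemployment Insurance: cap 120,720.00 Cr − YTD 118,979.00 Cr = 1,741.00 Cr subject; 2% × 1,741.00 Cr = 34.82 Cr
Total: 1,235.12 Cr + 34.82 Cr = 1,269.94 Cr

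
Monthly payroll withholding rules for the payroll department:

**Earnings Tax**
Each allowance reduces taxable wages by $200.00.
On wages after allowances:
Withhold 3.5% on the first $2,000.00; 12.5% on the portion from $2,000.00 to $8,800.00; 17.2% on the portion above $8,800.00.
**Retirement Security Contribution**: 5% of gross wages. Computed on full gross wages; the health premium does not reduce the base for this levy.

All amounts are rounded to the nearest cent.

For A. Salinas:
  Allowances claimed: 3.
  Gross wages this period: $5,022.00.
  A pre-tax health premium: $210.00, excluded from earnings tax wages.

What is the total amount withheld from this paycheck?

Earnings Tax: taxable = $5,022.00 − $210.00 − 3×$200.00 = $4,212.00
  $70.00 + 12.5% × ($4,212.00 − $2,000.00) = $70.00 + 12.5% × $2,212.00 = $346.50
Retirement Security Contribution: 5% × $5,022.00 = $251.10
Total: $346.50 + $251.10 = $597.60

$597.60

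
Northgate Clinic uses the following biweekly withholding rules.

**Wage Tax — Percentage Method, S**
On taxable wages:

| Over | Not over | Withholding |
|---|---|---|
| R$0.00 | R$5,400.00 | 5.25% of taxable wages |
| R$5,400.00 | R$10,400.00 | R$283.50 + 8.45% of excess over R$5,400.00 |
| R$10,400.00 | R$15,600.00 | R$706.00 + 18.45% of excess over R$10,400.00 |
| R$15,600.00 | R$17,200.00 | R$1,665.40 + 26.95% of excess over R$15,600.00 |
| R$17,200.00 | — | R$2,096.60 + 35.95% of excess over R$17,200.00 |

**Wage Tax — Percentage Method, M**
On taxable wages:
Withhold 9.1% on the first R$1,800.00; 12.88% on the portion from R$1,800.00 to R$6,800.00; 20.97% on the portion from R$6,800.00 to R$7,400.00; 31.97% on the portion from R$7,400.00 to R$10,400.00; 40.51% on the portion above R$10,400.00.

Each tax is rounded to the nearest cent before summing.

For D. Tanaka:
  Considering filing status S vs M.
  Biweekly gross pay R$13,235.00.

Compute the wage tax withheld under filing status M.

Wage Tax (M): taxable = R$13,235.00
  R$1,892.72 + 40.51% × (R$13,235.00 − R$10,400.00) = R$1,892.72 + 40.51% × R$2,835.00 = R$3,041.18

R$3,041.18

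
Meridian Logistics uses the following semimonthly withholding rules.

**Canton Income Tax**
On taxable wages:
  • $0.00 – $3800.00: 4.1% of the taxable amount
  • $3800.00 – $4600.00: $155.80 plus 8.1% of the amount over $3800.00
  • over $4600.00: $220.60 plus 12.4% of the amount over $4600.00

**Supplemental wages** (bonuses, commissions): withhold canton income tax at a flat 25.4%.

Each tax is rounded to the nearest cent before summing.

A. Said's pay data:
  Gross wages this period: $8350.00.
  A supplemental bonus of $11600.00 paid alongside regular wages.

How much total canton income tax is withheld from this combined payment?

$3632.00

Canton Income Tax: taxable = $8350.00
  $220.60 + 12.4% × ($8350.00 − $4600.00) = $220.60 + 12.4% × $3750.00 = $685.60
Supplemental (25.4% flat on bonus): 25.4% × $11600.00 = $2946.40
Total canton income tax: $685.60 + $2946.40 = $3632.00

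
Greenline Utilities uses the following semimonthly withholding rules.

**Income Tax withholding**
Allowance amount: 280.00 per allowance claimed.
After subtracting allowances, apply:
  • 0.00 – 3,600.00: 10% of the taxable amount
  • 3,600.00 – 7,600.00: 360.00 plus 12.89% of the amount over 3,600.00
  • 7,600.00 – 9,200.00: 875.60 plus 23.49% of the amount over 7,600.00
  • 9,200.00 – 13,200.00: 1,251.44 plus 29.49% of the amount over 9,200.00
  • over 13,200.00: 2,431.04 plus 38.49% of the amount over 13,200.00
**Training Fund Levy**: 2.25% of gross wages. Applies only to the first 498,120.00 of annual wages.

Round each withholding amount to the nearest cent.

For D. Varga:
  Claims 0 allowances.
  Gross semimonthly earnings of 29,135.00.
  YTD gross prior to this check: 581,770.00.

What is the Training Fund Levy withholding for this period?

0.00

Training Fund Levy: YTD 581,770.00 ≥ cap 498,120.00 → 0.00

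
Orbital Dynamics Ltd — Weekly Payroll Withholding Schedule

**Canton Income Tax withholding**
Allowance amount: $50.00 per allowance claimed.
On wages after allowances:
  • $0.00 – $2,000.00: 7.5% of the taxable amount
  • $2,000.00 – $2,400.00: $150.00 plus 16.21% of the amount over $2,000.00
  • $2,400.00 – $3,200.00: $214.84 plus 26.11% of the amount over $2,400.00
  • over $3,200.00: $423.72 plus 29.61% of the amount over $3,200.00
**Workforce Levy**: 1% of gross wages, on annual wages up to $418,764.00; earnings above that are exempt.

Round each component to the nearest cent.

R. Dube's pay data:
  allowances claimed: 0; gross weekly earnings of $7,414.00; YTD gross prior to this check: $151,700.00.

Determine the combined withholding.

Canton Income Tax: taxable = $7,414.00
  $423.72 + 29.61% × ($7,414.00 − $3,200.00) = $423.72 + 29.61% × $4,214.00 = $1,671.49
Workforce Levy: 1% × $7,414.00 = $74.14
Total: $1,671.49 + $74.14 = $1,745.63

$1,745.63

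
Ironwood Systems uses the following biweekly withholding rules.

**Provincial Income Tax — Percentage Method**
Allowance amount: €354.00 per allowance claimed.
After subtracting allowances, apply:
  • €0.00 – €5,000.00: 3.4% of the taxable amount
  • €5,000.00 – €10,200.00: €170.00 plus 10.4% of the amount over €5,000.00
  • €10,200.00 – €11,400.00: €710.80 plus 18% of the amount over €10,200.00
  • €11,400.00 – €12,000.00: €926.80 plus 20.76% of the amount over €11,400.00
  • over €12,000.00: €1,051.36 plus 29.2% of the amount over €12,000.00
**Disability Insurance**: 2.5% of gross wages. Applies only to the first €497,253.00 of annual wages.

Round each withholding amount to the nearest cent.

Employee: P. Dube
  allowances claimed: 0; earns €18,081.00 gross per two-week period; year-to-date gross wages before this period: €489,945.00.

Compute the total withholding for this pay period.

Provincial Income Tax: taxable = €18,081.00
  €1,051.36 + 29.2% × (€18,081.00 − €12,000.00) = €1,051.36 + 29.2% × €6,081.00 = €2,827.01
Disability Insurance: cap €497,253.00 − YTD €489,945.00 = €7,308.00 subject; 2.5% × €7,308.00 = €182.70
Total: €2,827.01 + €182.70 = €3,009.71

€3,009.71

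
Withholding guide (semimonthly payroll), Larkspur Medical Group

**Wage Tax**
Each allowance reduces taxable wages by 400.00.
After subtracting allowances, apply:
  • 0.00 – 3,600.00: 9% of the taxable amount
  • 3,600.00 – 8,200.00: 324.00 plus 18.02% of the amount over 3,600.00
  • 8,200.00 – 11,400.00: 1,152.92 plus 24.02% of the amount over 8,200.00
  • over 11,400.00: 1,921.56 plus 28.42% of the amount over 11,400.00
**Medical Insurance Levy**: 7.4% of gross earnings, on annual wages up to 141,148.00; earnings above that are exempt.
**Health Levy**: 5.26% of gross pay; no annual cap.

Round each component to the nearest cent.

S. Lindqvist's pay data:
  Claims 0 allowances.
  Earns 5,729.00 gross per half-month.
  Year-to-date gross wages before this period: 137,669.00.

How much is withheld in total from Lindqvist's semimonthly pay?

Wage Tax: taxable = 5,729.00
  324.00 + 18.02% × (5,729.00 − 3,600.00) = 324.00 + 18.02% × 2,129.00 = 707.65
Medical Insurance Levy: cap 141,148.00 − YTD 137,669.00 = 3,479.00 subject; 7.4% × 3,479.00 = 257.45
Health Levy: 5.26% × 5,729.00 = 301.35
Total: 707.65 + 257.45 + 301.35 = 1,266.45

1,266.45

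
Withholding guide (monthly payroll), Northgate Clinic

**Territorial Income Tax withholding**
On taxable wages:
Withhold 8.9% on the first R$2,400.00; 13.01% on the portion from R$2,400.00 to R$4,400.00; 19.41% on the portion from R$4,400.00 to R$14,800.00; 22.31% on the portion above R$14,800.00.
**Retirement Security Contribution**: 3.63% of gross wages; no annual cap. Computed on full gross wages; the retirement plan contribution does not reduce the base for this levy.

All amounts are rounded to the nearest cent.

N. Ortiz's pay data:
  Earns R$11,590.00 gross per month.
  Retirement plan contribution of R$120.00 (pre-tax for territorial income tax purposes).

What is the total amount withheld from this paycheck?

Territorial Income Tax: taxable = R$11,590.00 − R$120.00 = R$11,470.00
  R$473.80 + 19.41% × (R$11,470.00 − R$4,400.00) = R$473.80 + 19.41% × R$7,070.00 = R$1,846.09
Retirement Security Contribution: 3.63% × R$11,590.00 = R$420.72
Total: R$1,846.09 + R$420.72 = R$2,266.81

R$2,266.81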